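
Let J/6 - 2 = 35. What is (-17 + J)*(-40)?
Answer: -8200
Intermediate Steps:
J = 222 (J = 12 + 6*35 = 12 + 210 = 222)
(-17 + J)*(-40) = (-17 + 222)*(-40) = 205*(-40) = -8200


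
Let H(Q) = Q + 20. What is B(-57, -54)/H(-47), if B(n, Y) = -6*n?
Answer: -38/3 ≈ -12.667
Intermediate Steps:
H(Q) = 20 + Q
B(-57, -54)/H(-47) = (-6*(-57))/(20 - 47) = 342/(-27) = 342*(-1/27) = -38/3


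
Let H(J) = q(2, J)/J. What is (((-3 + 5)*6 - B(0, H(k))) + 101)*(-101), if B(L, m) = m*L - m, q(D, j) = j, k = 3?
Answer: -11514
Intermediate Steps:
H(J) = 1 (H(J) = J/J = 1)
B(L, m) = -m + L*m (B(L, m) = L*m - m = -m + L*m)
(((-3 + 5)*6 - B(0, H(k))) + 101)*(-101) = (((-3 + 5)*6 - (-1 + 0)) + 101)*(-101) = ((2*6 - (-1)) + 101)*(-101) = ((12 - 1*(-1)) + 101)*(-101) = ((12 + 1) + 101)*(-101) = (13 + 101)*(-101) = 114*(-101) = -11514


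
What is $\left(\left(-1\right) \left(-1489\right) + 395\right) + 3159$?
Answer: $5043$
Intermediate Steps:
$\left(\left(-1\right) \left(-1489\right) + 395\right) + 3159 = \left(1489 + 395\right) + 3159 = 1884 + 3159 = 5043$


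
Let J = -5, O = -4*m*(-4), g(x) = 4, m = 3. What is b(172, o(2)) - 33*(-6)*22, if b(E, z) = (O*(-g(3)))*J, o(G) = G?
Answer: 5316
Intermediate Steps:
O = 48 (O = -4*3*(-4) = -12*(-4) = 48)
b(E, z) = 960 (b(E, z) = (48*(-1*4))*(-5) = (48*(-4))*(-5) = -192*(-5) = 960)
b(172, o(2)) - 33*(-6)*22 = 960 - 33*(-6)*22 = 960 + 198*22 = 960 + 4356 = 5316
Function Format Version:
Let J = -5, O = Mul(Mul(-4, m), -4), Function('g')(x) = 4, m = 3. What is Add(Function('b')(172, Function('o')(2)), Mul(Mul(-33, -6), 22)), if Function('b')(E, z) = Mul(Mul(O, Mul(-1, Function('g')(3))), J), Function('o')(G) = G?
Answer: 5316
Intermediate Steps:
O = 48 (O = Mul(Mul(-4, 3), -4) = Mul(-12, -4) = 48)
Function('b')(E, z) = 960 (Function('b')(E, z) = Mul(Mul(48, Mul(-1, 4)), -5) = Mul(Mul(48, -4), -5) = Mul(-192, -5) = 960)
Add(Function('b')(172, Function('o')(2)), Mul(Mul(-33, -6), 22)) = Add(960, Mul(Mul(-33, -6), 22)) = Add(960, Mul(198, 22)) = Add(960, 4356) = 5316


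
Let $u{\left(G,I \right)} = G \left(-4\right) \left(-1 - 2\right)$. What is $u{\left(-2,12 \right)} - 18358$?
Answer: $-18382$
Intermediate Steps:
$u{\left(G,I \right)} = 12 G$ ($u{\left(G,I \right)} = - 4 G \left(-3\right) = 12 G$)
$u{\left(-2,12 \right)} - 18358 = 12 \left(-2\right) - 18358 = -24 - 18358 = -18382$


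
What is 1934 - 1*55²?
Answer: -1091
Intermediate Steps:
1934 - 1*55² = 1934 - 1*3025 = 1934 - 3025 = -1091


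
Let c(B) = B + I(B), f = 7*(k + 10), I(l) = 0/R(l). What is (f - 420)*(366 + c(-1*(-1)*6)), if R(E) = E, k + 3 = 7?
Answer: -119784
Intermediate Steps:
k = 4 (k = -3 + 7 = 4)
I(l) = 0 (I(l) = 0/l = 0)
f = 98 (f = 7*(4 + 10) = 7*14 = 98)
c(B) = B (c(B) = B + 0 = B)
(f - 420)*(366 + c(-1*(-1)*6)) = (98 - 420)*(366 - 1*(-1)*6) = -322*(366 + 1*6) = -322*(366 + 6) = -322*372 = -119784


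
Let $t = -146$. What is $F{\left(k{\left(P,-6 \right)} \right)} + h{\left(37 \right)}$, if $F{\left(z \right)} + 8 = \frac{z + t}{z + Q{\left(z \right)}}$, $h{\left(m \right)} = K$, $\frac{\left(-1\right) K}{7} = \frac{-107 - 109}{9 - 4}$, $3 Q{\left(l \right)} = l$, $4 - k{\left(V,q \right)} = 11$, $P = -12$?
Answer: $\frac{43511}{140} \approx 310.79$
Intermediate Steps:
$k{\left(V,q \right)} = -7$ ($k{\left(V,q \right)} = 4 - 11 = -7$)
$Q{\left(l \right)} = \frac{l}{3}$
$K = \frac{1512}{5}$ ($K = - 7 \frac{-107 - 109}{9 - 4} = - 7 \left(- \frac{216}{5}\right) = - 7 \left(\left(-216\right) \frac{1}{5}\right) = \left(-7\right) \left(- \frac{216}{5}\right) = \frac{1512}{5} \approx 302.4$)
$h{\left(m \right)} = \frac{1512}{5}$
$F{\left(z \right)} = -8 + \frac{3 \left(-146 + z\right)}{4 z}$ ($F{\left(z \right)} = -8 + \frac{z - 146}{z + \frac{z}{3}} = -8 + \frac{-146 + z}{\frac{4}{3} z} = -8 + \left(-146 + z\right) \frac{3}{4 z} = -8 + \frac{3 \left(-146 + z\right)}{4 z}$)
$F{\left(k{\left(P,-6 \right)} \right)} + h{\left(37 \right)} = \frac{-438 - -203}{4 \left(-7\right)} + \frac{1512}{5} = \frac{1}{4} \left(- \frac{1}{7}\right) \left(-438 + 203\right) + \frac{1512}{5} = \frac{1}{4} \left(- \frac{1}{7}\right) \left(-235\right) + \frac{1512}{5} = \frac{235}{28} + \frac{1512}{5} = \frac{43511}{140}$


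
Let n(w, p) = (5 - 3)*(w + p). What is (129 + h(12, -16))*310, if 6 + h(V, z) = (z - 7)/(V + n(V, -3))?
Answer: 113677/3 ≈ 37892.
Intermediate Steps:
n(w, p) = 2*p + 2*w (n(w, p) = 2*(p + w) = 2*p + 2*w)
h(V, z) = -6 + (-7 + z)/(-6 + 3*V) (h(V, z) = -6 + (z - 7)/(V + (2*(-3) + 2*V)) = -6 + (-7 + z)/(V + (-6 + 2*V)) = -6 + (-7 + z)/(-6 + 3*V))
(129 + h(12, -16))*310 = (129 + (29 - 16 - 18*12)/(3*(-2 + 12)))*310 = (129 + (⅓)*(29 - 16 - 216)/10)*310 = (129 + (⅓)*(⅒)*(-203))*310 = (129 - 203/30)*310 = (3667/30)*310 = 113677/3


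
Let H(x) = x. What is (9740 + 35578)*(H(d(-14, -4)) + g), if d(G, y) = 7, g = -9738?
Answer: -440989458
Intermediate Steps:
(9740 + 35578)*(H(d(-14, -4)) + g) = (9740 + 35578)*(7 - 9738) = 45318*(-9731) = -440989458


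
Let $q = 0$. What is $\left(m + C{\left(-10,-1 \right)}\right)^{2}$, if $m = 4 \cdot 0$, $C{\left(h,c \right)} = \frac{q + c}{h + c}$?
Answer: $\frac{1}{121} \approx 0.0082645$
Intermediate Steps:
$C{\left(h,c \right)} = \frac{c}{c + h}$ ($C{\left(h,c \right)} = \frac{0 + c}{h + c} = \frac{c}{c + h}$)
$m = 0$
$\left(m + C{\left(-10,-1 \right)}\right)^{2} = \left(0 - \frac{1}{-1 - 10}\right)^{2} = \left(0 - \frac{1}{-11}\right)^{2} = \left(0 - - \frac{1}{11}\right)^{2} = \left(0 + \frac{1}{11}\right)^{2} = \left(\frac{1}{11}\right)^{2} = \frac{1}{121}$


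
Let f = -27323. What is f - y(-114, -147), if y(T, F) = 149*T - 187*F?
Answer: -37826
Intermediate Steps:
y(T, F) = -187*F + 149*T
f - y(-114, -147) = -27323 - (-187*(-147) + 149*(-114)) = -27323 - (27489 - 16986) = -27323 - 1*10503 = -27323 - 10503 = -37826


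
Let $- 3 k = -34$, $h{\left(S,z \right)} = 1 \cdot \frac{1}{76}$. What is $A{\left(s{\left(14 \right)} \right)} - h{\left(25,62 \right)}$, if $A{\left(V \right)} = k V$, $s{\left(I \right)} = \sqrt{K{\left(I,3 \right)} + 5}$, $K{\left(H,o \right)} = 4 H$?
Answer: $- \frac{1}{76} + \frac{34 \sqrt{61}}{3} \approx 88.503$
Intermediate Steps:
$h{\left(S,z \right)} = \frac{1}{76}$ ($h{\left(S,z \right)} = 1 \cdot \frac{1}{76} = \frac{1}{76}$)
$k = \frac{34}{3}$ ($k = \left(- \frac{1}{3}\right) \left(-34\right) = \frac{34}{3} \approx 11.333$)
$s{\left(I \right)} = \sqrt{5 + 4 I}$ ($s{\left(I \right)} = \sqrt{4 I + 5} = \sqrt{5 + 4 I}$)
$A{\left(V \right)} = \frac{34 V}{3}$
$A{\left(s{\left(14 \right)} \right)} - h{\left(25,62 \right)} = \frac{34 \sqrt{5 + 4 \cdot 14}}{3} - \frac{1}{76} = \frac{34 \sqrt{5 + 56}}{3} - \frac{1}{76} = \frac{34 \sqrt{61}}{3} - \frac{1}{76} = - \frac{1}{76} + \frac{34 \sqrt{61}}{3}$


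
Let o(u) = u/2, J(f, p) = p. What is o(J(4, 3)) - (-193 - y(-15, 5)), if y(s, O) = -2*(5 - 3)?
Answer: 381/2 ≈ 190.50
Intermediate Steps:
y(s, O) = -4 (y(s, O) = -2*2 = -4)
o(u) = u/2 (o(u) = u*(½) = u/2)
o(J(4, 3)) - (-193 - y(-15, 5)) = (½)*3 - (-193 - 1*(-4)) = 3/2 - (-193 + 4) = 3/2 - 1*(-189) = 3/2 + 189 = 381/2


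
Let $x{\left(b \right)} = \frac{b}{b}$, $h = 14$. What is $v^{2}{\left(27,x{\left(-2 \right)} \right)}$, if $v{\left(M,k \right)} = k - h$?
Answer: $169$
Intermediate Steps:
$x{\left(b \right)} = 1$
$v{\left(M,k \right)} = -14 + k$ ($v{\left(M,k \right)} = k - 14 = -14 + k$)
$v^{2}{\left(27,x{\left(-2 \right)} \right)} = \left(-14 + 1\right)^{2} = \left(-13\right)^{2} = 169$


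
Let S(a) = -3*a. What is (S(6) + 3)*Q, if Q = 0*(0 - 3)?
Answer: 0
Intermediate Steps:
Q = 0 (Q = 0*(-3) = 0)
(S(6) + 3)*Q = (-3*6 + 3)*0 = (-18 + 3)*0 = -15*0 = 0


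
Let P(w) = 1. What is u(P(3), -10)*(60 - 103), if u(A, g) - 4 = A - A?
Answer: -172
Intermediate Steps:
u(A, g) = 4 (u(A, g) = 4 + (A - A) = 4 + 0 = 4)
u(P(3), -10)*(60 - 103) = 4*(60 - 103) = 4*(-43) = -172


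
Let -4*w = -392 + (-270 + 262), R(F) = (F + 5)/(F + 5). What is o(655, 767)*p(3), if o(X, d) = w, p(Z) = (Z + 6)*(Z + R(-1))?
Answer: 3600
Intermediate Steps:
R(F) = 1 (R(F) = (5 + F)/(5 + F) = 1)
p(Z) = (1 + Z)*(6 + Z) (p(Z) = (Z + 6)*(Z + 1) = (6 + Z)*(1 + Z) = (1 + Z)*(6 + Z))
w = 100 (w = -(-392 + (-270 + 262))/4 = -(-392 - 8)/4 = -¼*(-400) = 100)
o(X, d) = 100
o(655, 767)*p(3) = 100*(6 + 3² + 7*3) = 100*(6 + 9 + 21) = 100*36 = 3600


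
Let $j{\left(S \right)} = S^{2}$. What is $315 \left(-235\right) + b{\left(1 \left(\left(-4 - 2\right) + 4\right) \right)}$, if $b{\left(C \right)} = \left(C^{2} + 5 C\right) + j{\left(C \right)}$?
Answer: $-74027$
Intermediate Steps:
$b{\left(C \right)} = 2 C^{2} + 5 C$ ($b{\left(C \right)} = \left(C^{2} + 5 C\right) + C^{2} = 2 C^{2} + 5 C$)
$315 \left(-235\right) + b{\left(1 \left(\left(-4 - 2\right) + 4\right) \right)} = 315 \left(-235\right) + 1 \left(\left(-4 - 2\right) + 4\right) \left(5 + 2 \cdot 1 \left(\left(-4 - 2\right) + 4\right)\right) = -74025 + 1 \left(-6 + 4\right) \left(5 + 2 \cdot 1 \left(-6 + 4\right)\right) = -74025 + 1 \left(-2\right) \left(5 + 2 \cdot 1 \left(-2\right)\right) = -74025 - 2 \left(5 + 2 \left(-2\right)\right) = -74025 - 2 \left(5 - 4\right) = -74025 - 2 = -74027$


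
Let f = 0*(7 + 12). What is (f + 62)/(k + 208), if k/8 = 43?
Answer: 31/276 ≈ 0.11232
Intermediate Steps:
k = 344 (k = 8*43 = 344)
f = 0 (f = 0*19 = 0)
(f + 62)/(k + 208) = (0 + 62)/(344 + 208) = 62/552 = 62*(1/552) = 31/276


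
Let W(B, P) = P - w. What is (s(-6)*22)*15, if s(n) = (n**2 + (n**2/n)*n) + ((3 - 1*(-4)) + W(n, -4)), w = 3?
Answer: 23760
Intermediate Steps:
W(B, P) = -3 + P (W(B, P) = P - 1*3 = P - 3 = -3 + P)
s(n) = 2*n**2 (s(n) = (n**2 + (n**2/n)*n) + ((3 - 1*(-4)) + (-3 - 4)) = (n**2 + n*n) + ((3 + 4) - 7) = (n**2 + n**2) + (7 - 7) = 2*n**2 + 0 = 2*n**2)
(s(-6)*22)*15 = ((2*(-6)**2)*22)*15 = ((2*36)*22)*15 = (72*22)*15 = 1584*15 = 23760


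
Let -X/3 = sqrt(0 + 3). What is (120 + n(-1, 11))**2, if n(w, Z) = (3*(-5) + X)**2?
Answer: 162684 + 66960*sqrt(3) ≈ 2.7866e+5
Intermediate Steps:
X = -3*sqrt(3) (X = -3*sqrt(0 + 3) = -3*sqrt(3) ≈ -5.1962)
n(w, Z) = (-15 - 3*sqrt(3))**2 (n(w, Z) = (3*(-5) - 3*sqrt(3))**2 = (-15 - 3*sqrt(3))**2)
(120 + n(-1, 11))**2 = (120 + (252 + 90*sqrt(3)))**2 = (372 + 90*sqrt(3))**2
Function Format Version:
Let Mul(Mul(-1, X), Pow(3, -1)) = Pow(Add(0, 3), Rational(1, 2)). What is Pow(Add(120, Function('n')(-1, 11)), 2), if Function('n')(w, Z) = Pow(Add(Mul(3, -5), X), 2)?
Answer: Add(162684, Mul(66960, Pow(3, Rational(1, 2)))) ≈ 2.7866e+5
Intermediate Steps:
X = Mul(-3, Pow(3, Rational(1, 2))) (X = Mul(-3, Pow(Add(0, 3), Rational(1, 2))) = Mul(-3, Pow(3, Rational(1, 2))) ≈ -5.1962)
Function('n')(w, Z) = Pow(Add(-15, Mul(-3, Pow(3, Rational(1, 2)))), 2) (Function('n')(w, Z) = Pow(Add(Mul(3, -5), Mul(-3, Pow(3, Rational(1, 2)))), 2) = Pow(Add(-15, Mul(-3, Pow(3, Rational(1, 2)))), 2))
Pow(Add(120, Function('n')(-1, 11)), 2) = Pow(Add(120, Add(252, Mul(90, Pow(3, Rational(1, 2))))), 2) = Pow(Add(372, Mul(90, Pow(3, Rational(1, 2)))), 2)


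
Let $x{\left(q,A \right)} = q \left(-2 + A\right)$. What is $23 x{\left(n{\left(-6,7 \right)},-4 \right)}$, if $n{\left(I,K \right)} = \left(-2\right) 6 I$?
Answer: $-9936$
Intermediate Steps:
$n{\left(I,K \right)} = - 12 I$
$23 x{\left(n{\left(-6,7 \right)},-4 \right)} = 23 \left(-12\right) \left(-6\right) \left(-2 - 4\right) = 23 \cdot 72 \left(-6\right) = 23 \left(-432\right) = -9936$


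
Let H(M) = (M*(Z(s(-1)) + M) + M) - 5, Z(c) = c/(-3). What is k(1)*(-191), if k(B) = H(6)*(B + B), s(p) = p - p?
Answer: -14134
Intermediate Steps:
s(p) = 0
Z(c) = -c/3 (Z(c) = c*(-⅓) = -c/3)
H(M) = -5 + M + M² (H(M) = (M*(-⅓*0 + M) + M) - 5 = (M*(0 + M) + M) - 5 = (M*M + M) - 5 = (M² + M) - 5 = (M + M²) - 5 = -5 + M + M²)
k(B) = 74*B (k(B) = (-5 + 6 + 6²)*(B + B) = (-5 + 6 + 36)*(2*B) = 37*(2*B) = 74*B)
k(1)*(-191) = (74*1)*(-191) = 74*(-191) = -14134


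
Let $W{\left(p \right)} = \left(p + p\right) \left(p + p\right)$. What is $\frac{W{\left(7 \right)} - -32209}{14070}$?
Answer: $\frac{6481}{2814} \approx 2.3031$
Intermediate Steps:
$W{\left(p \right)} = 4 p^{2}$ ($W{\left(p \right)} = 2 p 2 p = 4 p^{2}$)
$\frac{W{\left(7 \right)} - -32209}{14070} = \frac{4 \cdot 7^{2} - -32209}{14070} = \left(4 \cdot 49 + 32209\right) \frac{1}{14070} = \left(196 + 32209\right) \frac{1}{14070} = 32405 \cdot \frac{1}{14070} = \frac{6481}{2814}$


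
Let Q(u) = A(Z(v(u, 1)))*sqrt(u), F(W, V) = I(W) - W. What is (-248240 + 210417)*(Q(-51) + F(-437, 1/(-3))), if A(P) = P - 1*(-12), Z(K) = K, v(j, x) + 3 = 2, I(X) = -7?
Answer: -16263890 - 416053*I*sqrt(51) ≈ -1.6264e+7 - 2.9712e+6*I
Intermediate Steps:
v(j, x) = -1 (v(j, x) = -3 + 2 = -1)
F(W, V) = -7 - W
A(P) = 12 + P (A(P) = P + 12 = 12 + P)
Q(u) = 11*sqrt(u) (Q(u) = (12 - 1)*sqrt(u) = 11*sqrt(u))
(-248240 + 210417)*(Q(-51) + F(-437, 1/(-3))) = (-248240 + 210417)*(11*sqrt(-51) + (-7 - 1*(-437))) = -37823*(11*(I*sqrt(51)) + (-7 + 437)) = -37823*(11*I*sqrt(51) + 430) = -37823*(430 + 11*I*sqrt(51)) = -16263890 - 416053*I*sqrt(51)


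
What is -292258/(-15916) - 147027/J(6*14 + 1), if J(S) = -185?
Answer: 1197074731/1472230 ≈ 813.10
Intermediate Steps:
-292258/(-15916) - 147027/J(6*14 + 1) = -292258/(-15916) - 147027/(-185) = -292258*(-1/15916) - 147027*(-1/185) = 146129/7958 + 147027/185 = 1197074731/1472230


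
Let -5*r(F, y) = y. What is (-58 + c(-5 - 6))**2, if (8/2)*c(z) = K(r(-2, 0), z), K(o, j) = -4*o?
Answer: 3364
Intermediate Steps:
r(F, y) = -y/5
c(z) = 0 (c(z) = (-(-4)*0/5)/4 = (-4*0)/4 = (1/4)*0 = 0)
(-58 + c(-5 - 6))**2 = (-58 + 0)**2 = (-58)**2 = 3364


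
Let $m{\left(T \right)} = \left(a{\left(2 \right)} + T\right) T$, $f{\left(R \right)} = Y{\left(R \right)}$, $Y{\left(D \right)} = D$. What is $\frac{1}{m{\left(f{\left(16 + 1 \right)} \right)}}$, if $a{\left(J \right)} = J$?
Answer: $\frac{1}{323} \approx 0.003096$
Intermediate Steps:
$f{\left(R \right)} = R$
$m{\left(T \right)} = T \left(2 + T\right)$ ($m{\left(T \right)} = \left(2 + T\right) T = T \left(2 + T\right)$)
$\frac{1}{m{\left(f{\left(16 + 1 \right)} \right)}} = \frac{1}{\left(16 + 1\right) \left(2 + \left(16 + 1\right)\right)} = \frac{1}{17 \left(2 + 17\right)} = \frac{1}{17 \cdot 19} = \frac{1}{323}$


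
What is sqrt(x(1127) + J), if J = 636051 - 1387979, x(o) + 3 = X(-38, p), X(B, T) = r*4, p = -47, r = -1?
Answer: I*sqrt(751935) ≈ 867.14*I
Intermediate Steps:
X(B, T) = -4 (X(B, T) = -1*4 = -4)
x(o) = -7 (x(o) = -3 - 4 = -7)
J = -751928
sqrt(x(1127) + J) = sqrt(-7 - 751928) = sqrt(-751935) = I*sqrt(751935)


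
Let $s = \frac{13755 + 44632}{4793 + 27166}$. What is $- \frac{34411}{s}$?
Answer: $- \frac{1099741149}{58387} \approx -18835.0$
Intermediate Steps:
$s = \frac{58387}{31959} \approx 1.8269$
$- \frac{34411}{s} = - \frac{34411}{\frac{58387}{31959}} = - \frac{34411 \cdot 31959}{58387} = \left(-1\right) \frac{1099741149}{58387} = - \frac{1099741149}{58387}$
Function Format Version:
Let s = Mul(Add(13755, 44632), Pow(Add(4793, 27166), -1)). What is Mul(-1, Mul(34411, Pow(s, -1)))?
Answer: Rational(-1099741149, 58387) ≈ -18835.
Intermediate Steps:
s = Rational(58387, 31959) (s = Mul(58387, Pow(31959, -1)) = Mul(58387, Rational(1, 31959)) = Rational(58387, 31959) ≈ 1.8269)
Mul(-1, Mul(34411, Pow(s, -1))) = Mul(-1, Mul(34411, Pow(Rational(58387, 31959), -1))) = Mul(-1, Mul(34411, Rational(31959, 58387))) = Mul(-1, Rational(1099741149, 58387)) = Rational(-1099741149, 58387)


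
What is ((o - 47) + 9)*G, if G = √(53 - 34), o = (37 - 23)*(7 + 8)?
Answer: 172*√19 ≈ 749.73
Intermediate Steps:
o = 210 (o = 14*15 = 210)
G = √19 ≈ 4.3589
((o - 47) + 9)*G = ((210 - 47) + 9)*√19 = (163 + 9)*√19 = 172*√19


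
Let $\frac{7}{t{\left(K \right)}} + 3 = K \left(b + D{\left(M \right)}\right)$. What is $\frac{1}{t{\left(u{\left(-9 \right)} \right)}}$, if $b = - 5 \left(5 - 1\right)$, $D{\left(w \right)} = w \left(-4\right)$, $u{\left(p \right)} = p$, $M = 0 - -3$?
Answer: $\frac{285}{7} \approx 40.714$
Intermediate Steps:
$M = 3$ ($M = 0 + 3 = 3$)
$D{\left(w \right)} = - 4 w$
$b = -20$ ($b = \left(-5\right) 4 = -20$)
$t{\left(K \right)} = \frac{7}{-3 - 32 K}$ ($t{\left(K \right)} = \frac{7}{-3 + K \left(-20 - 12\right)} = \frac{7}{-3 + K \left(-32\right)} = \frac{7}{-3 - 32 K}$)
$\frac{1}{t{\left(u{\left(-9 \right)} \right)}} = \frac{1}{\left(-7\right) \frac{1}{3 + 32 \left(-9\right)}} = \frac{1}{\left(-7\right) \frac{1}{3 - 288}} = \frac{1}{\left(-7\right) \frac{1}{-285}} = \frac{1}{\left(-7\right) \left(- \frac{1}{285}\right)} = \frac{1}{\frac{7}{285}} = \frac{285}{7}$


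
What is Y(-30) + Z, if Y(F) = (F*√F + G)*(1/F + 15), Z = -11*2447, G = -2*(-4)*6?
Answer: -130993/5 - 449*I*√30 ≈ -26199.0 - 2459.3*I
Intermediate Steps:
G = 48 (G = 8*6 = 48)
Z = -26917
Y(F) = (15 + 1/F)*(48 + F^(3/2)) (Y(F) = (F*√F + 48)*(1/F + 15) = (F^(3/2) + 48)*(15 + 1/F) = (48 + F^(3/2))*(15 + 1/F) = (15 + 1/F)*(48 + F^(3/2)))
Y(-30) + Z = (720 + √(-30) + 15*(-30)^(3/2) + 48/(-30)) - 26917 = (720 + I*√30 + 15*(-30*I*√30) + 48*(-1/30)) - 26917 = (720 + I*√30 - 450*I*√30 - 8/5) - 26917 = (3592/5 - 449*I*√30) - 26917 = -130993/5 - 449*I*√30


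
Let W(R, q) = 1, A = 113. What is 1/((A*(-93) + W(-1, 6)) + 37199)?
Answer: 1/26691 ≈ 3.7466e-5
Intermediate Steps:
1/((A*(-93) + W(-1, 6)) + 37199) = 1/((113*(-93) + 1) + 37199) = 1/((-10509 + 1) + 37199) = 1/(-10508 + 37199) = 1/26691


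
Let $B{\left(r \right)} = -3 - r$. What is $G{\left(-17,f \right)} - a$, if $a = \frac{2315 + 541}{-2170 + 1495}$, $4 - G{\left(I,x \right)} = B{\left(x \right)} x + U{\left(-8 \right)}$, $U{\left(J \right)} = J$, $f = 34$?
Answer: $\frac{286702}{225} \approx 1274.2$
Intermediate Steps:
$G{\left(I,x \right)} = 12 - x \left(-3 - x\right)$ ($G{\left(I,x \right)} = 4 - \left(\left(-3 - x\right) x - 8\right) = 4 - \left(x \left(-3 - x\right) - 8\right) = 4 - \left(-8 + x \left(-3 - x\right)\right) = 12 - x \left(-3 - x\right)$)
$a = - \frac{952}{225}$ ($a = \frac{2856}{-675} = 2856 \left(- \frac{1}{675}\right) = - \frac{952}{225} \approx -4.2311$)
$G{\left(-17,f \right)} - a = \left(12 + 34 \left(3 + 34\right)\right) - - \frac{952}{225} = \left(12 + 34 \cdot 37\right) + \frac{952}{225} = \left(12 + 1258\right) + \frac{952}{225} = 1270 + \frac{952}{225} = \frac{286702}{225}$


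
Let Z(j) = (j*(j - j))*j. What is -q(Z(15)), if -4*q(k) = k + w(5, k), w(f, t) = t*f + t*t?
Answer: 0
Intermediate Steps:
w(f, t) = t² + f*t (w(f, t) = f*t + t² = t² + f*t)
Z(j) = 0 (Z(j) = (j*0)*j = 0*j = 0)
q(k) = -k/4 - k*(5 + k)/4 (q(k) = -(k + k*(5 + k))/4 = -k/4 - k*(5 + k)/4)
-q(Z(15)) = -0*(-6 - 1*0)/4 = -0*(-6 + 0)/4 = -0*(-6)/4 = -1*0 = 0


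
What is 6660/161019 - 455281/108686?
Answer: -8065004731/1944501226 ≈ -4.1476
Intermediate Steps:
6660/161019 - 455281/108686 = 6660*(1/161019) - 455281*1/108686 = 740/17891 - 455281/108686 = -8065004731/1944501226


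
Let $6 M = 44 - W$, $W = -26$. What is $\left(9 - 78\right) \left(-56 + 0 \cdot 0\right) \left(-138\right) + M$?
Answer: $- \frac{1599661}{3} \approx -5.3322 \cdot 10^{5}$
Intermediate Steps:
$M = \frac{35}{3}$ ($M = \frac{44 - -26}{6} = \frac{44 + 26}{6} = \frac{1}{6} \cdot 70 = \frac{35}{3} \approx 11.667$)
$\left(9 - 78\right) \left(-56 + 0 \cdot 0\right) \left(-138\right) + M = \left(9 - 78\right) \left(-56 + 0 \cdot 0\right) \left(-138\right) + \frac{35}{3} = - 69 \left(-56 + 0\right) \left(-138\right) + \frac{35}{3} = \left(-69\right) \left(-56\right) \left(-138\right) + \frac{35}{3} = 3864 \left(-138\right) + \frac{35}{3} = -533232 + \frac{35}{3} = - \frac{1599661}{3}$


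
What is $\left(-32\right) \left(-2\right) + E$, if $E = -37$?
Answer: $27$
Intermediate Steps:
$\left(-32\right) \left(-2\right) + E = \left(-32\right) \left(-2\right) - 37 = 64 - 37 = 27$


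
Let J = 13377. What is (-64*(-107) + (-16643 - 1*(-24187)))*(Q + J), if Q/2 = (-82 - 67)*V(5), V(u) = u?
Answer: 171077704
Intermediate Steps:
Q = -1490 (Q = 2*((-82 - 67)*5) = 2*(-149*5) = 2*(-745) = -1490)
(-64*(-107) + (-16643 - 1*(-24187)))*(Q + J) = (-64*(-107) + (-16643 - 1*(-24187)))*(-1490 + 13377) = (6848 + (-16643 + 24187))*11887 = (6848 + 7544)*11887 = 14392*11887 = 171077704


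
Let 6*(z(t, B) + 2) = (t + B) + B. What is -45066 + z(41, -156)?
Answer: -270679/6 ≈ -45113.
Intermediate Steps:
z(t, B) = -2 + B/3 + t/6 (z(t, B) = -2 + ((t + B) + B)/6 = -2 + ((B + t) + B)/6 = -2 + (t + 2*B)/6 = -2 + (B/3 + t/6) = -2 + B/3 + t/6)
-45066 + z(41, -156) = -45066 + (-2 + (⅓)*(-156) + (⅙)*41) = -45066 + (-2 - 52 + 41/6) = -45066 - 283/6 = -270679/6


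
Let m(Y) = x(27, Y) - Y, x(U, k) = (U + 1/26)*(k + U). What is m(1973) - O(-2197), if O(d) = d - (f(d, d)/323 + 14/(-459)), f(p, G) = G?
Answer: 362087291/6669 ≈ 54294.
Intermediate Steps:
x(U, k) = (1/26 + U)*(U + k) (x(U, k) = (U + 1/26)*(U + k) = (1/26 + U)*(U + k))
m(Y) = 18981/26 + 677*Y/26 (m(Y) = (27**2 + (1/26)*27 + Y/26 + 27*Y) - Y = (729 + 27/26 + Y/26 + 27*Y) - Y = (18981/26 + 703*Y/26) - Y = 18981/26 + 677*Y/26)
O(d) = 14/459 + 322*d/323 (O(d) = d - (d/323 + 14/(-459)) = d - (d*(1/323) + 14*(-1/459)) = d - (d/323 - 14/459) = d - (-14/459 + d/323) = d + (14/459 - d/323) = 14/459 + 322*d/323)
m(1973) - O(-2197) = (18981/26 + (677/26)*1973) - (14/459 + (322/323)*(-2197)) = (18981/26 + 1335721/26) - (14/459 - 707434/323) = 677351/13 - 1*(-1123556/513) = 677351/13 + 1123556/513 = 362087291/6669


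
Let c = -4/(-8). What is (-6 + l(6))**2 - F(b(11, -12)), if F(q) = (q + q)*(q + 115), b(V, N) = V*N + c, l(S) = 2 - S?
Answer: -8479/2 ≈ -4239.5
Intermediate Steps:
c = 1/2 (c = -4*(-1/8) = 1/2 ≈ 0.50000)
b(V, N) = 1/2 + N*V (b(V, N) = V*N + 1/2 = N*V + 1/2 = 1/2 + N*V)
F(q) = 2*q*(115 + q) (F(q) = (2*q)*(115 + q) = 2*q*(115 + q))
(-6 + l(6))**2 - F(b(11, -12)) = (-6 + (2 - 1*6))**2 - 2*(1/2 - 12*11)*(115 + (1/2 - 12*11)) = (-6 + (2 - 6))**2 - 2*(1/2 - 132)*(115 + (1/2 - 132)) = (-6 - 4)**2 - 2*(-263)*(115 - 263/2)/2 = (-10)**2 - 2*(-263)*(-33)/(2*2) = 100 - 1*8679/2 = 100 - 8679/2 = -8479/2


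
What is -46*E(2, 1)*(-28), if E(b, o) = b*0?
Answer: 0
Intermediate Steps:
E(b, o) = 0
-46*E(2, 1)*(-28) = -46*0*(-28) = 0*(-28) = 0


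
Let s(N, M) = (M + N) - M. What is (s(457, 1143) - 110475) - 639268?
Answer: -749286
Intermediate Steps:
s(N, M) = N
(s(457, 1143) - 110475) - 639268 = (457 - 110475) - 639268 = -110018 - 639268 = -749286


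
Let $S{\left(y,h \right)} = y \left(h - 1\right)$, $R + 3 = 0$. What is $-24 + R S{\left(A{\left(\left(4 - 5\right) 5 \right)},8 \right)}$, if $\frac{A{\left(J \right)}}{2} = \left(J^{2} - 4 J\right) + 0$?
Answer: $-1914$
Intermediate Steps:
$R = -3$ ($R = -3 + 0 = -3$)
$A{\left(J \right)} = - 8 J + 2 J^{2}$ ($A{\left(J \right)} = 2 \left(\left(J^{2} - 4 J\right) + 0\right) = 2 \left(J^{2} - 4 J\right) = - 8 J + 2 J^{2}$)
$S{\left(y,h \right)} = y \left(-1 + h\right)$
$-24 + R S{\left(A{\left(\left(4 - 5\right) 5 \right)},8 \right)} = -24 - 3 \cdot 2 \left(4 - 5\right) 5 \left(-4 + \left(4 - 5\right) 5\right) \left(-1 + 8\right) = -24 - 3 \cdot 2 \left(\left(-1\right) 5\right) \left(-4 - 5\right) 7 = -24 - 3 \cdot 2 \left(-5\right) \left(-4 - 5\right) 7 = -24 - 3 \cdot 2 \left(-5\right) \left(-9\right) 7 = -24 - 3 \cdot 90 \cdot 7 = -24 - 1890 = -1914$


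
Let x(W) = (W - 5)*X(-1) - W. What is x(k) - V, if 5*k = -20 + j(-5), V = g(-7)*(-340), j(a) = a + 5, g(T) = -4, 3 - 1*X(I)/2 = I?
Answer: -1428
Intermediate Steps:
X(I) = 6 - 2*I
j(a) = 5 + a
V = 1360 (V = -4*(-340) = 1360)
k = -4 (k = (-20 + (5 - 5))/5 = (-20 + 0)/5 = (⅕)*(-20) = -4)
x(W) = -40 + 7*W (x(W) = (W - 5)*(6 - 2*(-1)) - W = (-5 + W)*(6 + 2) - W = (-5 + W)*8 - W = (-40 + 8*W) - W = -40 + 7*W)
x(k) - V = (-40 + 7*(-4)) - 1*1360 = (-40 - 28) - 1360 = -68 - 1360 = -1428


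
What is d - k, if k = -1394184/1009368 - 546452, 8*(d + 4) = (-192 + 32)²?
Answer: 23116604027/42057 ≈ 5.4965e+5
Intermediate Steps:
d = 3196 (d = -4 + (-192 + 32)²/8 = -4 + (⅛)*(-160)² = -4 + (⅛)*25600 = -4 + 3200 = 3196)
k = -22982189855/42057 (k = -1394184*1/1009368 - 546452 = -58091/42057 - 546452 = -22982189855/42057 ≈ -5.4645e+5)
d - k = 3196 - 1*(-22982189855/42057) = 3196 + 22982189855/42057 = 23116604027/42057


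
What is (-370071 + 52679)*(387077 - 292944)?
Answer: -29877061136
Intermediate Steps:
(-370071 + 52679)*(387077 - 292944) = -317392*94133 = -29877061136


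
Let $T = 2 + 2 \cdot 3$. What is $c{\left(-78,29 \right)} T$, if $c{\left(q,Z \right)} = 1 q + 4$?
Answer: $-592$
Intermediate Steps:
$c{\left(q,Z \right)} = 4 + q$ ($c{\left(q,Z \right)} = q + 4 = 4 + q$)
$T = 8$ ($T = 2 + 6 = 8$)
$c{\left(-78,29 \right)} T = \left(4 - 78\right) 8 = \left(-74\right) 8 = -592$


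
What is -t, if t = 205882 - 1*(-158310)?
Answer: -364192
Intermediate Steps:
t = 364192 (t = 205882 + 158310 = 364192)
-t = -1*364192 = -364192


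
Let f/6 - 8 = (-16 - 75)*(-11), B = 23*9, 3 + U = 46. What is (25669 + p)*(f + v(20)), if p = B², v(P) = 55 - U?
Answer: 415630188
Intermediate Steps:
U = 43 (U = -3 + 46 = 43)
B = 207
f = 6054 (f = 48 + 6*((-16 - 75)*(-11)) = 48 + 6*(-91*(-11)) = 48 + 6*1001 = 48 + 6006 = 6054)
v(P) = 12 (v(P) = 55 - 1*43 = 55 - 43 = 12)
p = 42849 (p = 207² = 42849)
(25669 + p)*(f + v(20)) = (25669 + 42849)*(6054 + 12) = 68518*6066 = 415630188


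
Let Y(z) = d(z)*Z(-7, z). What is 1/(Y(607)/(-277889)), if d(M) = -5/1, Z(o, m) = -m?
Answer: -277889/3035 ≈ -91.561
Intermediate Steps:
d(M) = -5 (d(M) = -5*1 = -5)
Y(z) = 5*z (Y(z) = -(-5)*z = 5*z)
1/(Y(607)/(-277889)) = 1/((5*607)/(-277889)) = 1/(3035*(-1/277889)) = 1/(-3035/277889) = -277889/3035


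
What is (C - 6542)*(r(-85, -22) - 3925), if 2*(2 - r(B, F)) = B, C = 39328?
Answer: -127226073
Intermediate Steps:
r(B, F) = 2 - B/2
(C - 6542)*(r(-85, -22) - 3925) = (39328 - 6542)*((2 - ½*(-85)) - 3925) = 32786*((2 + 85/2) - 3925) = 32786*(89/2 - 3925) = 32786*(-7761/2) = -127226073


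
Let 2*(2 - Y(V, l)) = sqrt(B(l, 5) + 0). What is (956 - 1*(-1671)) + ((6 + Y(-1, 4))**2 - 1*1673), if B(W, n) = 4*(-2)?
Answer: 1016 - 16*I*sqrt(2) ≈ 1016.0 - 22.627*I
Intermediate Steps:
B(W, n) = -8
Y(V, l) = 2 - I*sqrt(2) (Y(V, l) = 2 - sqrt(-8 + 0)/2 = 2 - I*sqrt(2))
(956 - 1*(-1671)) + ((6 + Y(-1, 4))**2 - 1*1673) = (956 - 1*(-1671)) + ((6 + (2 - I*sqrt(2)))**2 - 1*1673) = (956 + 1671) + ((8 - I*sqrt(2))**2 - 1673) = 2627 + (-1673 + (8 - I*sqrt(2))**2) = 954 + (8 - I*sqrt(2))**2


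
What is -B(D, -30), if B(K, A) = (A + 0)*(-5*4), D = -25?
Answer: -600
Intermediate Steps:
B(K, A) = -20*A (B(K, A) = A*(-20) = -20*A)
-B(D, -30) = -(-20)*(-30) = -1*600 = -600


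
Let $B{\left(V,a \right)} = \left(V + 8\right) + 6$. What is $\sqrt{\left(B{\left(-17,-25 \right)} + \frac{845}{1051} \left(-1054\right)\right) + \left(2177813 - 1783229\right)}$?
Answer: $\frac{\sqrt{434918515051}}{1051} \approx 627.48$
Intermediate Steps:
$B{\left(V,a \right)} = 14 + V$ ($B{\left(V,a \right)} = \left(8 + V\right) + 6 = 14 + V$)
$\sqrt{\left(B{\left(-17,-25 \right)} + \frac{845}{1051} \left(-1054\right)\right) + \left(2177813 - 1783229\right)} = \sqrt{\left(\left(14 - 17\right) + \frac{845}{1051} \left(-1054\right)\right) + \left(2177813 - 1783229\right)} = \sqrt{\left(-3 + 845 \cdot \frac{1}{1051} \left(-1054\right)\right) + \left(2177813 - 1783229\right)} = \sqrt{\left(-3 + \frac{845}{1051} \left(-1054\right)\right) + 394584} = \sqrt{\left(-3 - \frac{890630}{1051}\right) + 394584} = \sqrt{- \frac{893783}{1051} + 394584} = \sqrt{\frac{413814001}{1051}} = \frac{\sqrt{434918515051}}{1051}$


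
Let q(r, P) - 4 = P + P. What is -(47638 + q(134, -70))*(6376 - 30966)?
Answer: 1168074180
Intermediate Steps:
q(r, P) = 4 + 2*P (q(r, P) = 4 + (P + P) = 4 + 2*P)
-(47638 + q(134, -70))*(6376 - 30966) = -(47638 + (4 + 2*(-70)))*(6376 - 30966) = -(47638 + (4 - 140))*(-24590) = -(47638 - 136)*(-24590) = -47502*(-24590) = -1*(-1168074180) = 1168074180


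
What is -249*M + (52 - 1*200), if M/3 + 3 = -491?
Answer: 368870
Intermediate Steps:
M = -1482 (M = -9 + 3*(-491) = -9 - 1473 = -1482)
-249*M + (52 - 1*200) = -249*(-1482) + (52 - 1*200) = 369018 + (52 - 200) = 369018 - 148 = 368870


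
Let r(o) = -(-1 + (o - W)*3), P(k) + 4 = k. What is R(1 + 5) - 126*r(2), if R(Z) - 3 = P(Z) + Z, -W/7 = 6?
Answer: 16517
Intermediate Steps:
W = -42 (W = -7*6 = -42)
P(k) = -4 + k
R(Z) = -1 + 2*Z (R(Z) = 3 + ((-4 + Z) + Z) = 3 + (-4 + 2*Z) = -1 + 2*Z)
r(o) = -125 - 3*o (r(o) = -(-1 + (o - 1*(-42))*3) = -(-1 + (o + 42)*3) = -(-1 + (42 + o)*3) = -(-1 + (126 + 3*o)) = -(125 + 3*o) = -125 - 3*o)
R(1 + 5) - 126*r(2) = (-1 + 2*(1 + 5)) - 126*(-125 - 3*2) = (-1 + 2*6) - 126*(-125 - 6) = (-1 + 12) - 126*(-131) = 11 + 16506 = 16517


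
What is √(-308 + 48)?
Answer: 2*I*√65 ≈ 16.125*I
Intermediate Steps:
√(-308 + 48) = √(-260) = 2*I*√65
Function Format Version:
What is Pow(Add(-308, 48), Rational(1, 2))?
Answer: Mul(2, I, Pow(65, Rational(1, 2))) ≈ Mul(16.125, I)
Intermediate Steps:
Pow(Add(-308, 48), Rational(1, 2)) = Pow(-260, Rational(1, 2)) = Mul(2, I, Pow(65, Rational(1, 2)))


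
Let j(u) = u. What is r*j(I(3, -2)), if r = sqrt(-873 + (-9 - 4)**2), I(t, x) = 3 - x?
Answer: 40*I*sqrt(11) ≈ 132.67*I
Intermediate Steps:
r = 8*I*sqrt(11) (r = sqrt(-873 + (-13)**2) = sqrt(-873 + 169) = sqrt(-704) = 8*I*sqrt(11) ≈ 26.533*I)
r*j(I(3, -2)) = (8*I*sqrt(11))*(3 - 1*(-2)) = (8*I*sqrt(11))*(3 + 2) = (8*I*sqrt(11))*5 = 40*I*sqrt(11)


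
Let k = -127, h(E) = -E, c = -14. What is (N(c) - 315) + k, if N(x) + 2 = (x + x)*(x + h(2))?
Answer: 4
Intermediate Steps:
N(x) = -2 + 2*x*(-2 + x) (N(x) = -2 + (x + x)*(x - 1*2) = -2 + (2*x)*(x - 2) = -2 + (2*x)*(-2 + x) = -2 + 2*x*(-2 + x))
(N(c) - 315) + k = ((-2 - 4*(-14) + 2*(-14)²) - 315) - 127 = ((-2 + 56 + 2*196) - 315) - 127 = ((-2 + 56 + 392) - 315) - 127 = (446 - 315) - 127 = 131 - 127 = 4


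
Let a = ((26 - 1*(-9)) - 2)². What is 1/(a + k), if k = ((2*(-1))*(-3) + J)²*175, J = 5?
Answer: 1/22264 ≈ 4.4916e-5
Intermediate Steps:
a = 1089 (a = ((26 + 9) - 2)² = (35 - 2)² = 33² = 1089)
k = 21175 (k = ((2*(-1))*(-3) + 5)²*175 = (-2*(-3) + 5)²*175 = (6 + 5)²*175 = 11²*175 = 121*175 = 21175)
1/(a + k) = 1/(1089 + 21175) = 1/22264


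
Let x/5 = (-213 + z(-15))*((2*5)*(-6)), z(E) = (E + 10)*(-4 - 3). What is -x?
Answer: -53400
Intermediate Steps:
z(E) = -70 - 7*E (z(E) = (10 + E)*(-7) = -70 - 7*E)
x = 53400 (x = 5*((-213 + (-70 - 7*(-15)))*((2*5)*(-6))) = 5*((-213 + (-70 + 105))*(10*(-6))) = 5*((-213 + 35)*(-60)) = 5*(-178*(-60)) = 5*10680 = 53400)
-x = -1*53400 = -53400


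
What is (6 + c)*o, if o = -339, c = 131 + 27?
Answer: -55596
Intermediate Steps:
c = 158
(6 + c)*o = (6 + 158)*(-339) = 164*(-339) = -55596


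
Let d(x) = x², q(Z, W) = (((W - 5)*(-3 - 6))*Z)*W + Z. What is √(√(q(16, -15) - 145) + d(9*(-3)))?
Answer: √(729 + I*√43329) ≈ 27.268 + 3.8168*I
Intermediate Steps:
q(Z, W) = Z + W*Z*(45 - 9*W) (q(Z, W) = (((-5 + W)*(-9))*Z)*W + Z = ((45 - 9*W)*Z)*W + Z = (Z*(45 - 9*W))*W + Z = W*Z*(45 - 9*W) + Z = Z + W*Z*(45 - 9*W))
√(√(q(16, -15) - 145) + d(9*(-3))) = √(√(16*(1 - 9*(-15)² + 45*(-15)) - 145) + (9*(-3))²) = √(√(16*(1 - 9*225 - 675) - 145) + (-27)²) = √(√(16*(1 - 2025 - 675) - 145) + 729) = √(√(16*(-2699) - 145) + 729) = √(√(-43184 - 145) + 729) = √(√(-43329) + 729) = √(I*√43329 + 729) = √(729 + I*√43329)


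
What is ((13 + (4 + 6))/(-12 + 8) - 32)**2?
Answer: 22801/16 ≈ 1425.1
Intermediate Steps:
((13 + (4 + 6))/(-12 + 8) - 32)**2 = ((13 + 10)/(-4) - 32)**2 = (23*(-1/4) - 32)**2 = (-23/4 - 32)**2 = (-151/4)**2 = 22801/16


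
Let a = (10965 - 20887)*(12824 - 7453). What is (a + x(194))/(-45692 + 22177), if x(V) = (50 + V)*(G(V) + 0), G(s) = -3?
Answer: 53291794/23515 ≈ 2266.3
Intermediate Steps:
a = -53291062 (a = -9922*5371 = -53291062)
x(V) = -150 - 3*V (x(V) = (50 + V)*(-3 + 0) = (50 + V)*(-3) = -150 - 3*V)
(a + x(194))/(-45692 + 22177) = (-53291062 + (-150 - 3*194))/(-45692 + 22177) = (-53291062 + (-150 - 582))/(-23515) = (-53291062 - 732)*(-1/23515) = -53291794*(-1/23515) = 53291794/23515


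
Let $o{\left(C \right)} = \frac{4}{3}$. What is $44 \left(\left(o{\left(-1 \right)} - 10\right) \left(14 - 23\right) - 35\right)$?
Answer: $1892$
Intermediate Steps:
$o{\left(C \right)} = \frac{4}{3}$ ($o{\left(C \right)} = 4 \cdot \frac{1}{3} = \frac{4}{3}$)
$44 \left(\left(o{\left(-1 \right)} - 10\right) \left(14 - 23\right) - 35\right) = 44 \left(\left(\frac{4}{3} - 10\right) \left(14 - 23\right) - 35\right) = 44 \left(\left(- \frac{26}{3}\right) \left(-9\right) - 35\right) = 44 \left(78 - 35\right) = 44 \cdot 43 = 1892$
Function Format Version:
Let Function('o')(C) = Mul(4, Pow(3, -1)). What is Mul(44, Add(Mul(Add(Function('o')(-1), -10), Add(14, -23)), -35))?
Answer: 1892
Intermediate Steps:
Function('o')(C) = Rational(4, 3) (Function('o')(C) = Mul(4, Rational(1, 3)) = Rational(4, 3))
Mul(44, Add(Mul(Add(Function('o')(-1), -10), Add(14, -23)), -35)) = Mul(44, Add(Mul(Add(Rational(4, 3), -10), Add(14, -23)), -35)) = Mul(44, Add(Mul(Rational(-26, 3), -9), -35)) = Mul(44, Add(78, -35)) = Mul(44, 43) = 1892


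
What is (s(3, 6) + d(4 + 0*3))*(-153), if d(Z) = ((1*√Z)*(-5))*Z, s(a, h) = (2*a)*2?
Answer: 4284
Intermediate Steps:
s(a, h) = 4*a
d(Z) = -5*Z^(3/2) (d(Z) = (√Z*(-5))*Z = (-5*√Z)*Z = -5*Z^(3/2))
(s(3, 6) + d(4 + 0*3))*(-153) = (4*3 - 5*(4 + 0*3)^(3/2))*(-153) = (12 - 5*(4 + 0)^(3/2))*(-153) = (12 - 5*4^(3/2))*(-153) = (12 - 5*8)*(-153) = (12 - 40)*(-153) = -28*(-153) = 4284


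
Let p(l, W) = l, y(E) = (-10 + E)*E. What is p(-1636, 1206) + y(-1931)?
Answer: 3746435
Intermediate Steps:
y(E) = E*(-10 + E)
p(-1636, 1206) + y(-1931) = -1636 - 1931*(-10 - 1931) = -1636 - 1931*(-1941) = -1636 + 3748071 = 3746435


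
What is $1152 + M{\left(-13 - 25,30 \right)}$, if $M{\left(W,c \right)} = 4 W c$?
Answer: $-3408$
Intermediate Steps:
$M{\left(W,c \right)} = 4 W c$
$1152 + M{\left(-13 - 25,30 \right)} = 1152 + 4 \left(-13 - 25\right) 30 = 1152 + 4 \left(-38\right) 30 = 1152 - 4560 = -3408$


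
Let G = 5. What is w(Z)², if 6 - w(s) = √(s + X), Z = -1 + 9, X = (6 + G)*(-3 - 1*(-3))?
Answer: 44 - 24*√2 ≈ 10.059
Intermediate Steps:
X = 0 (X = (6 + 5)*(-3 - 1*(-3)) = 11*(-3 + 3) = 11*0 = 0)
Z = 8
w(s) = 6 - √s (w(s) = 6 - √(s + 0) = 6 - √s)
w(Z)² = (6 - √8)² = (6 - 2*√2)²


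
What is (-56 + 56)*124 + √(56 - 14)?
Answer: √42 ≈ 6.4807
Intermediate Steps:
(-56 + 56)*124 + √(56 - 14) = 0*124 + √42 = 0 + √42 = √42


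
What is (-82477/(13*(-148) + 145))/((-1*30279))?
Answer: -82477/53866341 ≈ -0.0015311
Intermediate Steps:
(-82477/(13*(-148) + 145))/((-1*30279)) = -82477/(-1924 + 145)/(-30279) = -82477/(-1779)*(-1/30279) = -82477*(-1/1779)*(-1/30279) = (82477/1779)*(-1/30279) = -82477/53866341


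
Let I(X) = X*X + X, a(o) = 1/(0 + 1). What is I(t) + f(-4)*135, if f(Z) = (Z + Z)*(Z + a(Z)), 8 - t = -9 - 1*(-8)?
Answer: 3330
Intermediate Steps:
t = 9 (t = 8 - (-9 - 1*(-8)) = 8 - (-9 + 8) = 8 - 1*(-1) = 8 + 1 = 9)
a(o) = 1 (a(o) = 1/1 = 1)
I(X) = X + X² (I(X) = X² + X = X + X²)
f(Z) = 2*Z*(1 + Z) (f(Z) = (Z + Z)*(Z + 1) = (2*Z)*(1 + Z) = 2*Z*(1 + Z))
I(t) + f(-4)*135 = 9*(1 + 9) + (2*(-4)*(1 - 4))*135 = 9*10 + (2*(-4)*(-3))*135 = 90 + 24*135 = 90 + 3240 = 3330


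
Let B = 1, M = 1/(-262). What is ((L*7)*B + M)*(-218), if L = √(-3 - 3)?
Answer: 109/131 - 1526*I*√6 ≈ 0.83206 - 3737.9*I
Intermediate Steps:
M = -1/262 ≈ -0.0038168
L = I*√6 (L = √(-6) = I*√6 ≈ 2.4495*I)
((L*7)*B + M)*(-218) = (((I*√6)*7)*1 - 1/262)*(-218) = ((7*I*√6)*1 - 1/262)*(-218) = (7*I*√6 - 1/262)*(-218) = (-1/262 + 7*I*√6)*(-218) = 109/131 - 1526*I*√6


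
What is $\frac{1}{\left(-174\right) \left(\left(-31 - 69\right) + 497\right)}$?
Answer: $- \frac{1}{69078} \approx -1.4476 \cdot 10^{-5}$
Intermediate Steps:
$\frac{1}{\left(-174\right) \left(\left(-31 - 69\right) + 497\right)} = \frac{1}{\left(-174\right) \left(-100 + 497\right)} = \frac{1}{\left(-174\right) 397} = \frac{1}{-69078} = - \frac{1}{69078}$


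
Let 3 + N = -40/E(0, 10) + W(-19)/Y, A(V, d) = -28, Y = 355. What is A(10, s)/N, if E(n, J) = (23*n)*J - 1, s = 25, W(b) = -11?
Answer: -2485/3281 ≈ -0.75739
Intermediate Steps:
E(n, J) = -1 + 23*J*n (E(n, J) = 23*J*n - 1 = -1 + 23*J*n)
N = 13124/355 (N = -3 + (-40/(-1 + 23*10*0) - 11/355) = -3 + (-40/(-1 + 0) - 11*1/355) = -3 + (-40/(-1) - 11/355) = -3 + (-40*(-1) - 11/355) = -3 + (40 - 11/355) = -3 + 14189/355 = 13124/355 ≈ 36.969)
A(10, s)/N = -28/13124/355 = -28*355/13124 = -2485/3281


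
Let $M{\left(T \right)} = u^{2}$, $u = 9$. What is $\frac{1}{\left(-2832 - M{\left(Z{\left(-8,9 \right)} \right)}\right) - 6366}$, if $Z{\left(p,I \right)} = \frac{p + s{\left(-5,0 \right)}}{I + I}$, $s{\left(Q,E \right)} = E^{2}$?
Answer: $- \frac{1}{9279} \approx -0.00010777$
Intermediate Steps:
$Z{\left(p,I \right)} = \frac{p}{2 I}$ ($Z{\left(p,I \right)} = \frac{p + 0^{2}}{I + I} = \frac{p + 0}{2 I} = p \frac{1}{2 I} = \frac{p}{2 I}$)
$M{\left(T \right)} = 81$ ($M{\left(T \right)} = 9^{2} = 81$)
$\frac{1}{\left(-2832 - M{\left(Z{\left(-8,9 \right)} \right)}\right) - 6366} = \frac{1}{\left(-2832 - 81\right) - 6366} = \frac{1}{-2913 - 6366} = \frac{1}{-9279} = - \frac{1}{9279}$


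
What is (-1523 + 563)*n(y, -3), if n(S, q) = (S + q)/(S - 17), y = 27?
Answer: -2304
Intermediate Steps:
n(S, q) = (S + q)/(-17 + S)
(-1523 + 563)*n(y, -3) = (-1523 + 563)*((27 - 3)/(-17 + 27)) = -960*24/10 = -96*24 = -960*12/5 = -2304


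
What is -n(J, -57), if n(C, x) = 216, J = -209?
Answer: -216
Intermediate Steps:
-n(J, -57) = -1*216 = -216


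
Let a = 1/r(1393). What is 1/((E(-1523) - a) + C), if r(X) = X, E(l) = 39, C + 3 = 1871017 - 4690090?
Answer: -1393/3926918542 ≈ -3.5473e-7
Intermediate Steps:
C = -2819076 (C = -3 + (1871017 - 4690090) = -3 - 2819073 = -2819076)
a = 1/1393 ≈ 0.00071787
1/((E(-1523) - a) + C) = 1/((39 - 1*1/1393) - 2819076) = 1/((39 - 1/1393) - 2819076) = 1/(54326/1393 - 2819076) = 1/(-3926918542/1393) = -1393/3926918542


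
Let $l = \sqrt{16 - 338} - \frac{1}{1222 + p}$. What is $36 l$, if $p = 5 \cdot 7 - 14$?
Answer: $- \frac{36}{1243} + 36 i \sqrt{322} \approx -0.028962 + 646.0 i$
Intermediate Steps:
$p = 21$ ($p = 35 - 14 = 21$)
$l = - \frac{1}{1243} + i \sqrt{322}$ ($l = \sqrt{16 - 338} - \frac{1}{1222 + 21} = \sqrt{-322} - \frac{1}{1243} = i \sqrt{322} - \frac{1}{1243} = - \frac{1}{1243} + i \sqrt{322} \approx -0.00080451 + 17.944 i$)
$36 l = 36 \left(- \frac{1}{1243} + i \sqrt{322}\right) = - \frac{36}{1243} + 36 i \sqrt{322}$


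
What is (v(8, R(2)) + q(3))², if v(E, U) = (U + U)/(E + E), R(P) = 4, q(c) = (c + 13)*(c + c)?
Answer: 37249/4 ≈ 9312.3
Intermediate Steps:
q(c) = 2*c*(13 + c) (q(c) = (13 + c)*(2*c) = 2*c*(13 + c))
v(E, U) = U/E (v(E, U) = (2*U)/((2*E)) = (2*U)*(1/(2*E)) = U/E)
(v(8, R(2)) + q(3))² = (4/8 + 2*3*(13 + 3))² = (4*(⅛) + 2*3*16)² = (½ + 96)² = (193/2)² = 37249/4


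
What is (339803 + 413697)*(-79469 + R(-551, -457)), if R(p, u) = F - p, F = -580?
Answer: -59901743000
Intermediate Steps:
R(p, u) = -580 - p
(339803 + 413697)*(-79469 + R(-551, -457)) = (339803 + 413697)*(-79469 + (-580 - 1*(-551))) = 753500*(-79469 + (-580 + 551)) = 753500*(-79469 - 29) = 753500*(-79498) = -59901743000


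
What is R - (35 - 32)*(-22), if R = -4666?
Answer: -4600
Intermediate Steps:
R - (35 - 32)*(-22) = -4666 - (35 - 32)*(-22) = -4666 - 3*(-22) = -4666 - 1*(-66) = -4666 + 66 = -4600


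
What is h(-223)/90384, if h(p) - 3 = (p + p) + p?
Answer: -111/15064 ≈ -0.0073686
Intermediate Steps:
h(p) = 3 + 3*p (h(p) = 3 + ((p + p) + p) = 3 + (2*p + p) = 3 + 3*p)
h(-223)/90384 = (3 + 3*(-223))/90384 = (3 - 669)*(1/90384) = -666*1/90384 = -111/15064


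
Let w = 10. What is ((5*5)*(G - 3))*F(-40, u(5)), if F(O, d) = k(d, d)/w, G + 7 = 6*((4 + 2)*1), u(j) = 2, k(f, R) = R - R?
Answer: 0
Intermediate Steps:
k(f, R) = 0
G = 29 (G = -7 + 6*((4 + 2)*1) = -7 + 6*(6*1) = -7 + 6*6 = -7 + 36 = 29)
F(O, d) = 0 (F(O, d) = 0/10 = 0*(1/10) = 0)
((5*5)*(G - 3))*F(-40, u(5)) = ((5*5)*(29 - 3))*0 = (25*26)*0 = 650*0 = 0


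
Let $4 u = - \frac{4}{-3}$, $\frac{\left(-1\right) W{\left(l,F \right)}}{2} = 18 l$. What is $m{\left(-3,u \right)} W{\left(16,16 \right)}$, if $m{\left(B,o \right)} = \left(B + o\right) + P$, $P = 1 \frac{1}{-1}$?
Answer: $2112$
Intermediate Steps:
$W{\left(l,F \right)} = - 36 l$ ($W{\left(l,F \right)} = - 2 \cdot 18 l = - 36 l$)
$P = -1$ ($P = 1 \left(-1\right) = -1$)
$u = \frac{1}{3}$ ($u = \frac{\left(-4\right) \frac{1}{-3}}{4} = \frac{\left(-4\right) \left(- \frac{1}{3}\right)}{4} = \frac{1}{4} \cdot \frac{4}{3} = \frac{1}{3} \approx 0.33333$)
$m{\left(B,o \right)} = -1 + B + o$ ($m{\left(B,o \right)} = \left(B + o\right) - 1 = -1 + B + o$)
$m{\left(-3,u \right)} W{\left(16,16 \right)} = \left(-1 - 3 + \frac{1}{3}\right) \left(\left(-36\right) 16\right) = \left(- \frac{11}{3}\right) \left(-576\right) = 2112$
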